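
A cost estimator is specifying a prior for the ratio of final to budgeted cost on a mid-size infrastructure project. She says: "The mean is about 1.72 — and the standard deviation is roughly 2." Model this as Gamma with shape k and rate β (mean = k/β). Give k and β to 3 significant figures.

k ≈ 0.74, β ≈ 0.43

For Gamma(k, rate β): mean = k/β, variance = k/β², so CV = 1/√k.
CV = SD/mean = 2/1.72 = 1.163, hence k = 1/CV² = 0.74.
Then β = k/mean = 0.74/1.72 = 0.43.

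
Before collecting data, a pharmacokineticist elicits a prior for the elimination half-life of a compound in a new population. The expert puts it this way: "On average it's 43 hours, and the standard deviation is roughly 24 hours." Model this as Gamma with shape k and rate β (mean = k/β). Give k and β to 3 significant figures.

k ≈ 3.21, β ≈ 0.0747

For Gamma(k, rate β): mean = k/β, variance = k/β², so CV = 1/√k.
CV = SD/mean = 24/43 = 0.5581, hence k = 1/CV² = 3.21.
Then β = k/mean = 3.21/43 = 0.0747.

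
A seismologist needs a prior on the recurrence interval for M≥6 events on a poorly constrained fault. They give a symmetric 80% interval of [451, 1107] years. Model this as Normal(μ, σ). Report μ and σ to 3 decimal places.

A symmetric 80% interval runs μ ± z·σ with z = 1.282.
Half-width = 328, so σ = 328/1.282 = 255.940.
μ is the interval midpoint, 779.000.

μ = 779.000, σ = 255.940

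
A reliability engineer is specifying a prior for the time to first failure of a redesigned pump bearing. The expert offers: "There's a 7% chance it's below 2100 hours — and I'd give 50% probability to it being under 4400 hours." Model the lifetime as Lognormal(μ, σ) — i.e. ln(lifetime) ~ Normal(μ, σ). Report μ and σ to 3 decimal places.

If T ~ Lognormal(μ,σ) then ln T ~ Normal(μ,σ), so the p-quantile of ln T is μ + z_p·σ.
ln(2100) = 7.65 and ln(4400) = 8.389; z_{0.07} = -1.476, z_{0.5} = 0.
σ = (8.389 − 7.65)/(0 − (-1.476)) = 0.501.
μ = 7.65 − (-1.476)·0.501 = 8.389.

μ ≈ 8.389, σ ≈ 0.501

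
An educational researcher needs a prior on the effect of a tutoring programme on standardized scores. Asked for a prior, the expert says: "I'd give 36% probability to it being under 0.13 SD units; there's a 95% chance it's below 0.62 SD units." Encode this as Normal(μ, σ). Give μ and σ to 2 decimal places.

μ = 0.22, σ = 0.24

For Normal(μ,σ), the p-quantile is μ + z_p·σ. Here z_{0.36} = -0.3585, z_{0.95} = 1.645.
So 0.13 = μ − 0.3585σ and 0.62 = μ + 1.645σ.
Subtracting: σ = (0.62 − 0.13)/(1.645 − (-0.3585)) = 0.24.
Then μ = 0.13 − (-0.3585)·0.24 = 0.22.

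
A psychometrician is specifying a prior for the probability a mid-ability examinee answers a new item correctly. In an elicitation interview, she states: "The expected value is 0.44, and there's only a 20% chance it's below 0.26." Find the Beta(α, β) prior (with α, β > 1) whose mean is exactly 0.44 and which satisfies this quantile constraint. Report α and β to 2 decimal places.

With mean 0.44 fixed, write α = 0.44s, β = 0.56s where s = α+β.
Need P(θ < 0.26) = 0.2 under Beta(0.44s, 0.56s). Normal approximation: (q−m)/√(m(1−m)/s) ≈ z_{0.2} = -0.842, so s ≈ 0.44·0.56·(-0.842)²/(0.26−0.44)² = 5.4.
At s = 5.4: P(θ<0.26) ≈ 0.204. Adjusting to match 0.2 gives s ≈ 5.56.
So α = 0.44·5.56 ≈ 2.45, β = 0.56·5.56 ≈ 3.11.

α ≈ 2.45, β ≈ 3.11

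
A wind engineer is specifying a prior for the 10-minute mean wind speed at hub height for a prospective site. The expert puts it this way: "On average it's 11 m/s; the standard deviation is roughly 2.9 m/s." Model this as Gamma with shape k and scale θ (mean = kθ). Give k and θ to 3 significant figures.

k ≈ 14.4, θ ≈ 0.765

For Gamma(k, scale θ): mean = kθ, variance = kθ², so CV = 1/√k.
CV = SD/mean = 2.9/11 = 0.2636, hence k = 1/CV² = 14.4.
Then θ = mean/k = 11/14.4 = 0.765.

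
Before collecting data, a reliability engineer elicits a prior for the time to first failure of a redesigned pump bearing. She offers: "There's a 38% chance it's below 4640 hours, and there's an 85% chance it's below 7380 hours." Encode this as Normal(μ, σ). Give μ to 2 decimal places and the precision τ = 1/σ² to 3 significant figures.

μ = 5263.75, τ = 2.4e-07

For Normal(μ,σ), the p-quantile is μ + z_p·σ. Here z_{0.38} = -0.3055, z_{0.85} = 1.036.
So 4640 = μ − 0.3055σ and 7380 = μ + 1.036σ.
Subtracting: σ = (7380 − 4640)/(1.036 − (-0.3055)) = 2041.86.
Then μ = 4640 − (-0.3055)·2041.86 = 5263.75.
Precision τ = 1/σ² = 1/2042² = 2.4e-07.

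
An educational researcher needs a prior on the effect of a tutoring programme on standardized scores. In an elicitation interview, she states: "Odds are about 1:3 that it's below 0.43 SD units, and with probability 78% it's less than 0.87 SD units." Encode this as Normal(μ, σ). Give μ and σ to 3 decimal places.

μ = 0.635, σ = 0.304

For Normal(μ,σ), the p-quantile is μ + z_p·σ. Here z_{0.25} = -0.6745, z_{0.78} = 0.7722.
So 0.43 = μ − 0.6745σ and 0.87 = μ + 0.7722σ.
Subtracting: σ = (0.87 − 0.43)/(0.7722 − (-0.6745)) = 0.304.
Then μ = 0.43 − (-0.6745)·0.304 = 0.635.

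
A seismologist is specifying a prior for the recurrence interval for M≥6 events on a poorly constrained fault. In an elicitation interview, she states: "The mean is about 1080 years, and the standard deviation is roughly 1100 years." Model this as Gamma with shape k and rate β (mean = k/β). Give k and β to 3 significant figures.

k ≈ 0.964, β ≈ 0.000893

For Gamma(k, rate β): mean = k/β, variance = k/β², so CV = 1/√k.
CV = SD/mean = 1100/1080 = 1.019, hence k = 1/CV² = 0.964.
Then β = k/mean = 0.964/1080 = 0.000893.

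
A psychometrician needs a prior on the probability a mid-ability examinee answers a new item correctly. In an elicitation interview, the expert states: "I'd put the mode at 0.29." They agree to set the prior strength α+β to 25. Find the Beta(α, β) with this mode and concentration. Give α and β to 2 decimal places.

α = 7.67, β = 17.33

For α,β > 1 the Beta mode is (α−1)/(α+β−2). With α+β = 25, the mode is (α−1)/23.
Set (α−1)/23 = 0.29 → α = 1 + 0.29·23 = 7.67.
β = 25 − α = 17.33.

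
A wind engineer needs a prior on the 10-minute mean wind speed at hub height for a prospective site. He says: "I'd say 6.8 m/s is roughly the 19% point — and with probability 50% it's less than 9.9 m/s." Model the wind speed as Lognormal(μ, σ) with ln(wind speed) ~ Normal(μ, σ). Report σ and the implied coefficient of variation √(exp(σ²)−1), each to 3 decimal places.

σ ≈ 0.428, CV ≈ 0.448

If T ~ Lognormal(μ,σ) then ln T ~ Normal(μ,σ), so the p-quantile of ln T is μ + z_p·σ.
ln(6.8) = 1.917 and ln(9.9) = 2.293; z_{0.19} = -0.8779, z_{0.5} = 0.
σ = (2.293 − 1.917)/(0 − (-0.8779)) = 0.428.
μ = 1.917 − (-0.8779)·0.428 = 2.293.
CV = √(exp(σ²)−1) = √(exp(0.1831)−1) = 0.448.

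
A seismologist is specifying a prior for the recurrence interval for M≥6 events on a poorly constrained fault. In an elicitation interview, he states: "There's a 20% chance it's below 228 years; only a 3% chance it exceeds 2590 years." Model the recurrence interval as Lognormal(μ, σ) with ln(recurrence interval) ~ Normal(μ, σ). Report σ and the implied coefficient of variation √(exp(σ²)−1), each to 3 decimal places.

σ ≈ 0.893, CV ≈ 1.104

If T ~ Lognormal(μ,σ) then ln T ~ Normal(μ,σ), so the p-quantile of ln T is μ + z_p·σ.
ln(228) = 5.429 and ln(2590) = 7.859; z_{0.2} = -0.8416, z_{0.97} = 1.881.
σ = (7.859 − 5.429)/(1.881 − (-0.8416)) = 0.893.
μ = 5.429 − (-0.8416)·0.893 = 6.181.
CV = √(exp(σ²)−1) = √(exp(0.7968)−1) = 1.104.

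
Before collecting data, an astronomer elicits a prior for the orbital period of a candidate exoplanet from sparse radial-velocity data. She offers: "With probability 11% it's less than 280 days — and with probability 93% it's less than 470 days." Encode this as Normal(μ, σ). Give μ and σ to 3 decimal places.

The p-quantile of Normal(μ,σ) is μ + z_p·σ, with z_{0.11} = -1.227 and z_{0.93} = 1.476.
Eliminate σ: μ = (z₂·x₁ − z₁·x₂)/(z₂ − z₁) = (1.476·280 − (-1.227)·470)/2.702 = 366.237.
Then σ = (x₂ − x₁)/(z₂ − z₁) = (470 − 280)/2.702 = 70.310.

μ = 366.237, σ = 70.310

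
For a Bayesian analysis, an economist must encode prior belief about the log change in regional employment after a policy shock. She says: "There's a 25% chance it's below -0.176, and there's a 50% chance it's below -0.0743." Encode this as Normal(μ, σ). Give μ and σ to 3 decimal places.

μ = -0.074, σ = 0.151

The p-quantile of Normal(μ,σ) is μ + z_p·σ, with z_{0.25} = -0.6745 and z_{0.5} = 0.
Eliminate σ: μ = (z₂·x₁ − z₁·x₂)/(z₂ − z₁) = (0·-0.176 − (-0.6745)·-0.0743)/0.6745 = -0.074.
Then σ = (x₂ − x₁)/(z₂ − z₁) = (-0.0743 − -0.176)/0.6745 = 0.151.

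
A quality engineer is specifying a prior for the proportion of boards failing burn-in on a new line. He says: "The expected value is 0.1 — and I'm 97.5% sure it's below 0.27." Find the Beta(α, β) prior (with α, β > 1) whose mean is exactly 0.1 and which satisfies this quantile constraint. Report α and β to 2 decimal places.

α ≈ 1.80, β ≈ 16.21

With mean 0.1 fixed, write α = 0.1s, β = 0.9s where s = α+β.
Need P(θ < 0.27) = 0.975 under Beta(0.1s, 0.9s). Normal approximation: (q−m)/√(m(1−m)/s) ≈ z_{0.975} = 1.96, so s ≈ 0.1·0.9·(1.96)²/(0.27−0.1)² = 12.0.
At s = 12.0: P(θ<0.27) ≈ 0.952. Adjusting to match 0.975 gives s ≈ 18.01.
So α = 0.1·18.01 ≈ 1.80, β = 0.9·18.01 ≈ 16.21.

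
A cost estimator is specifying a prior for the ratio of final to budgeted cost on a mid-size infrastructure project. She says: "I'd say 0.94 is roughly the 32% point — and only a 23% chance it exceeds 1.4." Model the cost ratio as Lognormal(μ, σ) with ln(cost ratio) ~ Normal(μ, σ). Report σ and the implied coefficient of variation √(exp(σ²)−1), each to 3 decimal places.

σ ≈ 0.330, CV ≈ 0.339

If T ~ Lognormal(μ,σ) then ln T ~ Normal(μ,σ), so the p-quantile of ln T is μ + z_p·σ.
ln(0.94) = -0.06188 and ln(1.4) = 0.3365; z_{0.32} = -0.4677, z_{0.77} = 0.7388.
σ = (0.3365 − -0.06188)/(0.7388 − (-0.4677)) = 0.330.
μ = -0.06188 − (-0.4677)·0.330 = 0.093.
CV = √(exp(σ²)−1) = √(exp(0.1090)−1) = 0.339.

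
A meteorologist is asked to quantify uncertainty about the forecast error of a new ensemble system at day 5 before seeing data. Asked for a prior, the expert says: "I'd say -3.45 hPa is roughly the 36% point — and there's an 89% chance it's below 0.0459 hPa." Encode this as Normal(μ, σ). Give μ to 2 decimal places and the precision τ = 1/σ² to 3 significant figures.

The p-quantile of Normal(μ,σ) is μ + z_p·σ, with z_{0.36} = -0.3585 and z_{0.89} = 1.227.
Eliminate σ: μ = (z₂·x₁ − z₁·x₂)/(z₂ − z₁) = (1.227·-3.45 − (-0.3585)·0.0459)/1.585 = -2.66.
Then σ = (x₂ − x₁)/(z₂ − z₁) = (0.0459 − -3.45)/1.585 = 2.21.
Precision τ = 1/σ² = 1/2.206² = 0.206.

μ = -2.66, τ = 0.206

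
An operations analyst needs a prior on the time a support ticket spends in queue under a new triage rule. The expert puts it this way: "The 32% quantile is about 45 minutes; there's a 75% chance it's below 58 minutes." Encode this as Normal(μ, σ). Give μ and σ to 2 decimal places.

For Normal(μ,σ), the p-quantile is μ + z_p·σ. Here z_{0.32} = -0.4677, z_{0.75} = 0.6745.
So 45 = μ − 0.4677σ and 58 = μ + 0.6745σ.
Subtracting: σ = (58 − 45)/(0.6745 − (-0.4677)) = 11.38.
Then μ = 45 − (-0.4677)·11.38 = 50.32.

μ = 50.32, σ = 11.38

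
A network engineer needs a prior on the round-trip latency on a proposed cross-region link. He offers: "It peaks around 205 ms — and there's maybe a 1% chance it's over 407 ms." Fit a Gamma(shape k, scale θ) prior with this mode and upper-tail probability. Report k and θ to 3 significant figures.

k ≈ 11.5, θ ≈ 19.6

Gamma(k,θ) with k>1 has mode (k−1)θ, so θ = 205/(k−1).
Need P(X < 407) = 0.99 with θ tied to k this way. Start at k = 2, θ = 205: P(X<407) ≈ 0.590.
Too low — raise k to concentrate. Iterating converges to k ≈ 11.5.
Then θ = 205/(11.5−1) ≈ 19.6.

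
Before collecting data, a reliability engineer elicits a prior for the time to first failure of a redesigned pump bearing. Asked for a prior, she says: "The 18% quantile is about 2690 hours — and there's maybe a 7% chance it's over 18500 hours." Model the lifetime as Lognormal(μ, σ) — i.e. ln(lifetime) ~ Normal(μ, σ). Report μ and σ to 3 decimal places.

μ ≈ 8.635, σ ≈ 0.806

If T ~ Lognormal(μ,σ) then ln T ~ Normal(μ,σ), so the p-quantile of ln T is μ + z_p·σ.
ln(2690) = 7.897 and ln(18500) = 9.826; z_{0.18} = -0.9154, z_{0.93} = 1.476.
σ = (9.826 − 7.897)/(1.476 − (-0.9154)) = 0.806.
μ = 7.897 − (-0.9154)·0.806 = 8.635.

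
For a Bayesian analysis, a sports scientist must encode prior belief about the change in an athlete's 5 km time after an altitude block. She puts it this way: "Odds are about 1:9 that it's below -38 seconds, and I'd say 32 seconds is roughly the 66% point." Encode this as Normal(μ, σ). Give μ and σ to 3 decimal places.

The p-quantile of Normal(μ,σ) is μ + z_p·σ, with z_{0.1} = -1.282 and z_{0.66} = 0.4125.
Eliminate σ: μ = (z₂·x₁ − z₁·x₂)/(z₂ − z₁) = (0.4125·-38 − (-1.282)·32)/1.694 = 14.956.
Then σ = (x₂ − x₁)/(z₂ − z₁) = (32 − -38)/1.694 = 41.322.

μ = 14.956, σ = 41.322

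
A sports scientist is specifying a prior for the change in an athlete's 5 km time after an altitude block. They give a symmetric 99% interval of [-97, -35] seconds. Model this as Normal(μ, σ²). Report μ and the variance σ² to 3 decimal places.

μ = -66.000, σ² = 144.840

A symmetric 99% interval runs μ ± z·σ with z = 2.576.
Half-width = 31, so σ = 31/2.576 = 12.0350 and σ² = 144.840.
μ is the interval midpoint, -66.000.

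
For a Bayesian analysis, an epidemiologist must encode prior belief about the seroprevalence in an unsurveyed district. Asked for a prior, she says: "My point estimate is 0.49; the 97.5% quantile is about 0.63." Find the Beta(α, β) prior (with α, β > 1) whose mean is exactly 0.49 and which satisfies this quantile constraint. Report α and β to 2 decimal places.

α ≈ 23.42, β ≈ 24.38

With mean 0.49 fixed, write α = 0.49s, β = 0.51s where s = α+β.
Need P(θ < 0.63) = 0.975 under Beta(0.49s, 0.51s). Normal approximation: (q−m)/√(m(1−m)/s) ≈ z_{0.975} = 1.96, so s ≈ 0.49·0.51·(1.96)²/(0.63−0.49)² = 49.0.
At s = 49.0: P(θ<0.63) ≈ 0.976. Adjusting to match 0.975 gives s ≈ 47.80.
So α = 0.49·47.80 ≈ 23.42, β = 0.51·47.80 ≈ 24.38.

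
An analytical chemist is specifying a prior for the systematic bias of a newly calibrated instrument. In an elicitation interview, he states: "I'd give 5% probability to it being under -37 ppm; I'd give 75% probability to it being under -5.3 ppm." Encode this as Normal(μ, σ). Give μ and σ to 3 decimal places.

μ = -14.519, σ = 13.668

The p-quantile of Normal(μ,σ) is μ + z_p·σ, with z_{0.05} = -1.645 and z_{0.75} = 0.6745.
Eliminate σ: μ = (z₂·x₁ − z₁·x₂)/(z₂ − z₁) = (0.6745·-37 − (-1.645)·-5.3)/2.319 = -14.519.
Then σ = (x₂ − x₁)/(z₂ − z₁) = (-5.3 − -37)/2.319 = 13.668.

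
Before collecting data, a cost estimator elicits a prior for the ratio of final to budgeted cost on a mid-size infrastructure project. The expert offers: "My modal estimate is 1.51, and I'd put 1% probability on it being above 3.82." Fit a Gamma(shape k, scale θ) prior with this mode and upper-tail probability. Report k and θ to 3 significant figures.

Gamma(k,θ) with k>1 has mode (k−1)θ, so θ = 1.51/(k−1).
Need P(X < 3.82) = 0.99 with θ tied to k this way. Start at k = 2, θ = 1.51: P(X<3.82) ≈ 0.719.
Too low — raise k to concentrate. Iterating converges to k ≈ 6.43.
Then θ = 1.51/(6.43−1) ≈ 0.278.

k ≈ 6.43, θ ≈ 0.278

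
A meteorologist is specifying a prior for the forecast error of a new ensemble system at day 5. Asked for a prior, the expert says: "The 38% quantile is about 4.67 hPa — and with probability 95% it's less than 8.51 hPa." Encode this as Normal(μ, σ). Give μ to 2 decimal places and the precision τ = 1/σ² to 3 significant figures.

The p-quantile of Normal(μ,σ) is μ + z_p·σ, with z_{0.38} = -0.3055 and z_{0.95} = 1.645.
Eliminate σ: μ = (z₂·x₁ − z₁·x₂)/(z₂ − z₁) = (1.645·4.67 − (-0.3055)·8.51)/1.95 = 5.27.
Then σ = (x₂ − x₁)/(z₂ − z₁) = (8.51 − 4.67)/1.95 = 1.97.
Precision τ = 1/σ² = 1/1.969² = 0.258.

μ = 5.27, τ = 0.258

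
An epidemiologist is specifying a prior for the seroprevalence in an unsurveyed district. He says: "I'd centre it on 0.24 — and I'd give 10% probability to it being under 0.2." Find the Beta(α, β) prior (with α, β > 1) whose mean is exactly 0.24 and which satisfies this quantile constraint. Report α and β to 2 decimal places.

α ≈ 43.39, β ≈ 137.40

With mean 0.24 fixed, write α = 0.24s, β = 0.76s where s = α+β.
Need P(θ < 0.2) = 0.1 under Beta(0.24s, 0.76s). Normal approximation: (q−m)/√(m(1−m)/s) ≈ z_{0.1} = -1.28, so s ≈ 0.24·0.76·(-1.28)²/(0.2−0.24)² = 187.2.
At s = 187.2: P(θ<0.2) ≈ 0.096. Adjusting to match 0.1 gives s ≈ 180.79.
So α = 0.24·180.79 ≈ 43.39, β = 0.76·180.79 ≈ 137.40.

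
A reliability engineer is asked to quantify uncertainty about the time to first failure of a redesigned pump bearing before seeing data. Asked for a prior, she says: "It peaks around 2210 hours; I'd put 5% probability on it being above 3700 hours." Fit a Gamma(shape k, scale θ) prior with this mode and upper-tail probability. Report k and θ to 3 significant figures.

k ≈ 11.5, θ ≈ 210

Gamma(k,θ) with k>1 has mode (k−1)θ, so θ = 2210/(k−1).
Need P(X < 3700) = 0.95 with θ tied to k this way. Start at k = 2, θ = 2210: P(X<3700) ≈ 0.499.
Too low — raise k to concentrate. Iterating converges to k ≈ 11.5.
Then θ = 2210/(11.5−1) ≈ 210.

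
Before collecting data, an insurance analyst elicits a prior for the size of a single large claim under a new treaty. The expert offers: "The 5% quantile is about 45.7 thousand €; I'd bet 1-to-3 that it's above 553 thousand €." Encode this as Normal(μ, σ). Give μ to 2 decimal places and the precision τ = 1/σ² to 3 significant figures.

μ = 405.47, τ = 2.09e-05

For Normal(μ,σ), the p-quantile is μ + z_p·σ. Here z_{0.05} = -1.645, z_{0.75} = 0.6745.
So 45.7 = μ − 1.645σ and 553 = μ + 0.6745σ.
Subtracting: σ = (553 − 45.7)/(0.6745 − (-1.645)) = 218.73.
Then μ = 45.7 − (-1.645)·218.73 = 405.47.
Precision τ = 1/σ² = 1/218.7² = 2.09e-05.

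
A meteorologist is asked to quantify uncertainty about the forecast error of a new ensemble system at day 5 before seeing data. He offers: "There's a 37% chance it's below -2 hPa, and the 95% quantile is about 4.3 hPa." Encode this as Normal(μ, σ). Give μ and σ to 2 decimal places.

For Normal(μ,σ), the p-quantile is μ + z_p·σ. Here z_{0.37} = -0.3319, z_{0.95} = 1.645.
So -2 = μ − 0.3319σ and 4.3 = μ + 1.645σ.
Subtracting: σ = (4.3 − -2)/(1.645 − (-0.3319)) = 3.19.
Then μ = -2 − (-0.3319)·3.19 = -0.94.

μ = -0.94, σ = 3.19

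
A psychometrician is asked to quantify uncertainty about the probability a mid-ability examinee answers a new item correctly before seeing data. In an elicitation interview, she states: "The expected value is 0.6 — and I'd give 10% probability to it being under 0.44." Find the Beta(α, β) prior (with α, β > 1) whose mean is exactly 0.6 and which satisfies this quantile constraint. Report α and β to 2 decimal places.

α ≈ 9.35, β ≈ 6.24

With mean 0.6 fixed, write α = 0.6s, β = 0.4s where s = α+β.
Need P(θ < 0.44) = 0.1 under Beta(0.6s, 0.4s). Normal approximation: (q−m)/√(m(1−m)/s) ≈ z_{0.1} = -1.28, so s ≈ 0.6·0.4·(-1.28)²/(0.44−0.6)² = 15.4.
At s = 15.4: P(θ<0.44) ≈ 0.101. Adjusting to match 0.1 gives s ≈ 15.59.
So α = 0.6·15.59 ≈ 9.35, β = 0.4·15.59 ≈ 6.24.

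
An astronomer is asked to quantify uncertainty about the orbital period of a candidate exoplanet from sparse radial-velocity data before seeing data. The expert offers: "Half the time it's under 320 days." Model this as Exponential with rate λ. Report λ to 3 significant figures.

Exponential median = ln 2 / λ, so λ = ln 2 / 320.0 = 0.00217.

λ ≈ 0.00217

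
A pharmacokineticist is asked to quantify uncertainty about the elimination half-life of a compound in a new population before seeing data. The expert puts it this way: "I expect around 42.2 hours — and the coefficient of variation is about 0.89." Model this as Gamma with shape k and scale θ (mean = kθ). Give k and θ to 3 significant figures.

k ≈ 1.26, θ ≈ 33.4

For Gamma(k, scale θ): mean = kθ, variance = kθ², so CV = 1/√k.
CV = 0.89, hence k = 1/CV² = 1.26.
Then θ = mean/k = 42.2/1.26 = 33.4.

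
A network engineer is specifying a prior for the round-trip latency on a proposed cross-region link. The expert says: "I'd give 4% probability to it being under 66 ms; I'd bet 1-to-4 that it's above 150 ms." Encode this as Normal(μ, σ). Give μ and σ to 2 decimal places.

The p-quantile of Normal(μ,σ) is μ + z_p·σ, with z_{0.04} = -1.751 and z_{0.8} = 0.8416.
Eliminate σ: μ = (z₂·x₁ − z₁·x₂)/(z₂ − z₁) = (0.8416·66 − (-1.751)·150)/2.592 = 122.73.
Then σ = (x₂ − x₁)/(z₂ − z₁) = (150 − 66)/2.592 = 32.40.

μ = 122.73, σ = 32.40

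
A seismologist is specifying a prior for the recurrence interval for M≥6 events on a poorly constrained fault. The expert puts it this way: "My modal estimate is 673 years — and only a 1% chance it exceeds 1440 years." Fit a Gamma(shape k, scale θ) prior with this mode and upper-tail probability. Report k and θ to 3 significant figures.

Gamma(k,θ) with k>1 has mode (k−1)θ, so θ = 673/(k−1).
Need P(X < 1440) = 0.99 with θ tied to k this way. Start at k = 2, θ = 673: P(X<1440) ≈ 0.630.
Too low — raise k to concentrate. Iterating converges to k ≈ 9.38.
Then θ = 673/(9.38−1) ≈ 80.3.

k ≈ 9.38, θ ≈ 80.3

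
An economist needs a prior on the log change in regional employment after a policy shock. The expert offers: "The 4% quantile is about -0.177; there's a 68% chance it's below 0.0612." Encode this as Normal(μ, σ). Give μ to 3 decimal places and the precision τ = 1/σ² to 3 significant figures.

The p-quantile of Normal(μ,σ) is μ + z_p·σ, with z_{0.04} = -1.751 and z_{0.68} = 0.4677.
Eliminate σ: μ = (z₂·x₁ − z₁·x₂)/(z₂ − z₁) = (0.4677·-0.177 − (-1.751)·0.0612)/2.218 = 0.011.
Then σ = (x₂ − x₁)/(z₂ − z₁) = (0.0612 − -0.177)/2.218 = 0.107.
Precision τ = 1/σ² = 1/0.1074² = 86.7.

μ = 0.011, τ = 86.7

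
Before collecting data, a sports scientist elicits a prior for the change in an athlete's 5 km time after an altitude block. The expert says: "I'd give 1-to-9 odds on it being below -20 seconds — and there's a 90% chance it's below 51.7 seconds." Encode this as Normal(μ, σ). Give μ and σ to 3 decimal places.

μ = 15.850, σ = 27.974

The p-quantile of Normal(μ,σ) is μ + z_p·σ, with z_{0.1} = -1.282 and z_{0.9} = 1.282.
Eliminate σ: μ = (z₂·x₁ − z₁·x₂)/(z₂ − z₁) = (1.282·-20 − (-1.282)·51.7)/2.563 = 15.850.
Then σ = (x₂ − x₁)/(z₂ − z₁) = (51.7 − -20)/2.563 = 27.974.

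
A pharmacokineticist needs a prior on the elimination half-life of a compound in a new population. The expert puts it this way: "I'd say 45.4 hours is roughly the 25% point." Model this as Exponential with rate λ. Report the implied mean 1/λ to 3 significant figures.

P(T < 45.4) = 1 − e^(−λ·45.4) = 0.25, so λ = −ln(1−0.25)/45.4 = −ln(0.75)/45.4 = 0.00634.
Mean = 1/λ = 158 hours.

mean ≈ 158 hours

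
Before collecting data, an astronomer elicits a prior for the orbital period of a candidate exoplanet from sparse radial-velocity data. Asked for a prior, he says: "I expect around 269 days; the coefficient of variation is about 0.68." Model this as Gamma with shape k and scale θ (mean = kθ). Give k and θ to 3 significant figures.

For Gamma(k, scale θ): mean = kθ, variance = kθ², so CV = 1/√k.
CV = 0.68, hence k = 1/CV² = 2.16.
Then θ = mean/k = 269/2.16 = 124.

k ≈ 2.16, θ ≈ 124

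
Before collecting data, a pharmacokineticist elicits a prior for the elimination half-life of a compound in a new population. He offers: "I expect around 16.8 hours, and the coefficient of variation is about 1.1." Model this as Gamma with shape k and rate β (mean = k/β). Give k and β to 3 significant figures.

k ≈ 0.826, β ≈ 0.0492

For Gamma(k, rate β): mean = k/β, variance = k/β², so CV = 1/√k.
CV = 1.1, hence k = 1/CV² = 0.826.
Then β = k/mean = 0.826/16.8 = 0.0492.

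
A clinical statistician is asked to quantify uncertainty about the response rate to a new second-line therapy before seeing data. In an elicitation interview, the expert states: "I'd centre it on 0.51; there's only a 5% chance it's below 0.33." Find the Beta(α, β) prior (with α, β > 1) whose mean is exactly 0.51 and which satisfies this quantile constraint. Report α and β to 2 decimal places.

α ≈ 10.25, β ≈ 9.85

With mean 0.51 fixed, write α = 0.51s, β = 0.49s where s = α+β.
Need P(θ < 0.33) = 0.05 under Beta(0.51s, 0.49s). Normal approximation: (q−m)/√(m(1−m)/s) ≈ z_{0.05} = -1.64, so s ≈ 0.51·0.49·(-1.64)²/(0.33−0.51)² = 20.9.
At s = 20.9: P(θ<0.33) ≈ 0.047. Adjusting to match 0.05 gives s ≈ 20.11.
So α = 0.51·20.11 ≈ 10.25, β = 0.49·20.11 ≈ 9.85.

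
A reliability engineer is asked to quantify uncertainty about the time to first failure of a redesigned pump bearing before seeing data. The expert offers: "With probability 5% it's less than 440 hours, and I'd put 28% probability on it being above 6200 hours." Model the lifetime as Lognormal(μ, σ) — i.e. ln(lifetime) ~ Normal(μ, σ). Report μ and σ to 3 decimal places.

If T ~ Lognormal(μ,σ) then ln T ~ Normal(μ,σ), so the p-quantile of ln T is μ + z_p·σ.
ln(440) = 6.087 and ln(6200) = 8.732; z_{0.05} = -1.645, z_{0.72} = 0.5828.
σ = (8.732 − 6.087)/(0.5828 − (-1.645)) = 1.188.
μ = 6.087 − (-1.645)·1.188 = 8.040.

μ ≈ 8.040, σ ≈ 1.188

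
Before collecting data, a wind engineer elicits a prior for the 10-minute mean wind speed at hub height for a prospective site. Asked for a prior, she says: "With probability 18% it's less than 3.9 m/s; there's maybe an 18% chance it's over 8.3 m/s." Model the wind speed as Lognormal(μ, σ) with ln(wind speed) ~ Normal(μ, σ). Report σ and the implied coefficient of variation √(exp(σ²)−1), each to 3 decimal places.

σ ≈ 0.413, CV ≈ 0.431

If T ~ Lognormal(μ,σ) then ln T ~ Normal(μ,σ), so the p-quantile of ln T is μ + z_p·σ.
ln(3.9) = 1.361 and ln(8.3) = 2.116; z_{0.18} = -0.9154, z_{0.82} = 0.9154.
σ = (2.116 − 1.361)/(0.9154 − (-0.9154)) = 0.413.
μ = 1.361 − (-0.9154)·0.413 = 1.739.
CV = √(exp(σ²)−1) = √(exp(0.1702)−1) = 0.431.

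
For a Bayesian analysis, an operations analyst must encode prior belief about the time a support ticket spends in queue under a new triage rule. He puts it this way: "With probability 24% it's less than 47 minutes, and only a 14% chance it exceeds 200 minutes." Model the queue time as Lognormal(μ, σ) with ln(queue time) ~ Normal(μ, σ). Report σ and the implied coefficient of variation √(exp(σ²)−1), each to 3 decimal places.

σ ≈ 0.811, CV ≈ 0.964

If T ~ Lognormal(μ,σ) then ln T ~ Normal(μ,σ), so the p-quantile of ln T is μ + z_p·σ.
ln(47) = 3.85 and ln(200) = 5.298; z_{0.24} = -0.7063, z_{0.86} = 1.08.
σ = (5.298 − 3.85)/(1.08 − (-0.7063)) = 0.811.
μ = 3.85 − (-0.7063)·0.811 = 4.423.
CV = √(exp(σ²)−1) = √(exp(0.6570)−1) = 0.964.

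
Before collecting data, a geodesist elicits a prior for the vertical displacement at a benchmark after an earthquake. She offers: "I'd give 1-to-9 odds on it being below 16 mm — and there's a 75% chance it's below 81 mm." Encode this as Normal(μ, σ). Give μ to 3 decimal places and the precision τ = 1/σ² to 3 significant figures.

The p-quantile of Normal(μ,σ) is μ + z_p·σ, with z_{0.1} = -1.282 and z_{0.75} = 0.6745.
Eliminate σ: μ = (z₂·x₁ − z₁·x₂)/(z₂ − z₁) = (0.6745·16 − (-1.282)·81)/1.956 = 58.586.
Then σ = (x₂ − x₁)/(z₂ − z₁) = (81 − 16)/1.956 = 33.230.
Precision τ = 1/σ² = 1/33.23² = 0.000906.

μ = 58.586, τ = 0.000906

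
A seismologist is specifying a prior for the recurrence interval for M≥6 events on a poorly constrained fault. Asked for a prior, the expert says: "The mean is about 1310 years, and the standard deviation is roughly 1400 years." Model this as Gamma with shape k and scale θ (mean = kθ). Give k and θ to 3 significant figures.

k ≈ 0.876, θ ≈ 1500

For Gamma(k, scale θ): mean = kθ, variance = kθ², so CV = 1/√k.
CV = SD/mean = 1400/1310 = 1.069, hence k = 1/CV² = 0.876.
Then θ = mean/k = 1310/0.876 = 1500.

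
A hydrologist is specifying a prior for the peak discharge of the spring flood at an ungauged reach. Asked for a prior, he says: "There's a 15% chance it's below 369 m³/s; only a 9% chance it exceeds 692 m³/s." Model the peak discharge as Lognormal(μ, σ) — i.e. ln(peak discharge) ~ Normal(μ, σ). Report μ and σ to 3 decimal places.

If T ~ Lognormal(μ,σ) then ln T ~ Normal(μ,σ), so the p-quantile of ln T is μ + z_p·σ.
ln(369) = 5.911 and ln(692) = 6.54; z_{0.15} = -1.036, z_{0.91} = 1.341.
σ = (6.54 − 5.911)/(1.341 − (-1.036)) = 0.265.
μ = 5.911 − (-1.036)·0.265 = 6.185.

μ ≈ 6.185, σ ≈ 0.265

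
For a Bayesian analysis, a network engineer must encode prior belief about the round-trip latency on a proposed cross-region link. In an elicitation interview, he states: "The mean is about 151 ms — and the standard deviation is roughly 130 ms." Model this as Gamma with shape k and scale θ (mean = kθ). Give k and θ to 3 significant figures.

k ≈ 1.35, θ ≈ 112

For Gamma(k, scale θ): mean = kθ, variance = kθ², so CV = 1/√k.
CV = SD/mean = 130/151 = 0.8609, hence k = 1/CV² = 1.35.
Then θ = mean/k = 151/1.35 = 112.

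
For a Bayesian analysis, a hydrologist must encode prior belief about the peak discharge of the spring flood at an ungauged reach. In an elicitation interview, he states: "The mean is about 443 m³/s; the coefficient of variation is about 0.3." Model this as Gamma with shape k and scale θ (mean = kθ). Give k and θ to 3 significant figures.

k ≈ 11.1, θ ≈ 39.9

For Gamma(k, scale θ): mean = kθ, variance = kθ², so CV = 1/√k.
CV = 0.3, hence k = 1/CV² = 11.1.
Then θ = mean/k = 443/11.1 = 39.9.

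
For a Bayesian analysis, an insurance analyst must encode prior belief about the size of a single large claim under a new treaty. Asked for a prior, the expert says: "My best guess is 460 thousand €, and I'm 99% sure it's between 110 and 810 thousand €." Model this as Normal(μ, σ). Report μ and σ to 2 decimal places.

μ = 460.00, σ = 135.88

A symmetric 99% interval runs μ ± z·σ with z = 2.576.
Half-width = 350, so σ = 350/2.576 = 135.88.
μ is the stated best guess, 460.00.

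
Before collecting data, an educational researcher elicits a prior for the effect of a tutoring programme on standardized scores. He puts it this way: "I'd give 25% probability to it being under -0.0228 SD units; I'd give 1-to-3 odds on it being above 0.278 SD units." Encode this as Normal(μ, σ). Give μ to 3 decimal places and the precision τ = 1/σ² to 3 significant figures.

For Normal(μ,σ), the p-quantile is μ + z_p·σ. Here z_{0.25} = -0.6745, z_{0.75} = 0.6745.
So -0.0228 = μ − 0.6745σ and 0.278 = μ + 0.6745σ.
Subtracting: σ = (0.278 − -0.0228)/(0.6745 − (-0.6745)) = 0.223.
Then μ = -0.0228 − (-0.6745)·0.223 = 0.128.
Precision τ = 1/σ² = 1/0.223² = 20.1.

μ = 0.128, τ = 20.1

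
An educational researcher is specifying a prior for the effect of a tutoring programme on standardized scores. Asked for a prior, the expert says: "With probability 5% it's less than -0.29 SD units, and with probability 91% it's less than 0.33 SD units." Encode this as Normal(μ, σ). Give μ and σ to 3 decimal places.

The p-quantile of Normal(μ,σ) is μ + z_p·σ, with z_{0.05} = -1.645 and z_{0.91} = 1.341.
Eliminate σ: μ = (z₂·x₁ − z₁·x₂)/(z₂ − z₁) = (1.341·-0.29 − (-1.645)·0.33)/2.986 = 0.052.
Then σ = (x₂ − x₁)/(z₂ − z₁) = (0.33 − -0.29)/2.986 = 0.208.

μ = 0.052, σ = 0.208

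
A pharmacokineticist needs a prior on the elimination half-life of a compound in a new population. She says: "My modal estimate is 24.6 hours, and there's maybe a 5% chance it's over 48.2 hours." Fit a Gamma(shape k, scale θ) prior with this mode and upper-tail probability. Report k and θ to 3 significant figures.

Gamma(k,θ) with k>1 has mode (k−1)θ, so θ = 24.6/(k−1).
Need P(X < 48.2) = 0.95 with θ tied to k this way. Start at k = 2, θ = 24.6: P(X<48.2) ≈ 0.583.
Too low — raise k to concentrate. Iterating converges to k ≈ 7.13.
Then θ = 24.6/(7.13−1) ≈ 4.01.

k ≈ 7.13, θ ≈ 4.01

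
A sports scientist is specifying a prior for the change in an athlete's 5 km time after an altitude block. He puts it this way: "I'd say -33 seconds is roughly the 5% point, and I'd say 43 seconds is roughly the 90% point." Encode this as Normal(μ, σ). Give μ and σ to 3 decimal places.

The p-quantile of Normal(μ,σ) is μ + z_p·σ, with z_{0.05} = -1.645 and z_{0.9} = 1.282.
Eliminate σ: μ = (z₂·x₁ − z₁·x₂)/(z₂ − z₁) = (1.282·-33 − (-1.645)·43)/2.926 = 9.718.
Then σ = (x₂ − x₁)/(z₂ − z₁) = (43 − -33)/2.926 = 25.970.

μ = 9.718, σ = 25.970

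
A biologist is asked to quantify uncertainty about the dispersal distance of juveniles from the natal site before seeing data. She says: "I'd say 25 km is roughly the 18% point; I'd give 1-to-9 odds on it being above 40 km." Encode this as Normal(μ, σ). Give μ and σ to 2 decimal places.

μ = 31.25, σ = 6.83

For Normal(μ,σ), the p-quantile is μ + z_p·σ. Here z_{0.18} = -0.9154, z_{0.9} = 1.282.
So 25 = μ − 0.9154σ and 40 = μ + 1.282σ.
Subtracting: σ = (40 − 25)/(1.282 − (-0.9154)) = 6.83.
Then μ = 25 − (-0.9154)·6.83 = 31.25.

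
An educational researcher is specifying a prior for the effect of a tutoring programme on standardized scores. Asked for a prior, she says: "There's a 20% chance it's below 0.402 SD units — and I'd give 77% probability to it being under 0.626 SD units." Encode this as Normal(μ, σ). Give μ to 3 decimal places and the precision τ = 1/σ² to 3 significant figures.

The p-quantile of Normal(μ,σ) is μ + z_p·σ, with z_{0.2} = -0.8416 and z_{0.77} = 0.7388.
Eliminate σ: μ = (z₂·x₁ − z₁·x₂)/(z₂ − z₁) = (0.7388·0.402 − (-0.8416)·0.626)/1.58 = 0.521.
Then σ = (x₂ − x₁)/(z₂ − z₁) = (0.626 − 0.402)/1.58 = 0.142.
Precision τ = 1/σ² = 1/0.1417² = 49.8.

μ = 0.521, τ = 49.8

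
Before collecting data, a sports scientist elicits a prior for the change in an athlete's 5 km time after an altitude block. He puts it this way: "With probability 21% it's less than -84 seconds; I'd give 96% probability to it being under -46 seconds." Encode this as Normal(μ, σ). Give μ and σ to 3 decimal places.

The p-quantile of Normal(μ,σ) is μ + z_p·σ, with z_{0.21} = -0.8064 and z_{0.96} = 1.751.
Eliminate σ: μ = (z₂·x₁ − z₁·x₂)/(z₂ − z₁) = (1.751·-84 − (-0.8064)·-46)/2.557 = -72.016.
Then σ = (x₂ − x₁)/(z₂ − z₁) = (-46 − -84)/2.557 = 14.861.

μ = -72.016, σ = 14.861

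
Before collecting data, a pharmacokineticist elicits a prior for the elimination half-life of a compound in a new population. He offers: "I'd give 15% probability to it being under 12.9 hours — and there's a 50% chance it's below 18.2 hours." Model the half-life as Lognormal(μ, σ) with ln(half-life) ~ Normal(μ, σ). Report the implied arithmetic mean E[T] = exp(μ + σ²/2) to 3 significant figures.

If T ~ Lognormal(μ,σ) then ln T ~ Normal(μ,σ), so the p-quantile of ln T is μ + z_p·σ.
ln(12.9) = 2.557 and ln(18.2) = 2.901; z_{0.15} = -1.036, z_{0.5} = 0.
σ = (2.901 − 2.557)/(0 − (-1.036)) = 0.332.
μ = 2.557 − (-1.036)·0.332 = 2.901.
E[T] = exp(μ + σ²/2) = exp(2.901 + 0.0551) = 19.2 hours.

E[T] ≈ 19.2 hours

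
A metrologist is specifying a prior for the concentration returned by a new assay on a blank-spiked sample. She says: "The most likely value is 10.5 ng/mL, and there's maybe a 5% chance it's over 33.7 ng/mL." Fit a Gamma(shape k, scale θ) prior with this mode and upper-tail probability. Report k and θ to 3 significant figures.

k ≈ 2.93, θ ≈ 5.45

Gamma(k,θ) with k>1 has mode (k−1)θ, so θ = 10.5/(k−1).
Need P(X < 33.7) = 0.95 with θ tied to k this way. Start at k = 2, θ = 10.5: P(X<33.7) ≈ 0.830.
Too low — raise k to concentrate. Iterating converges to k ≈ 2.93.
Then θ = 10.5/(2.93−1) ≈ 5.45.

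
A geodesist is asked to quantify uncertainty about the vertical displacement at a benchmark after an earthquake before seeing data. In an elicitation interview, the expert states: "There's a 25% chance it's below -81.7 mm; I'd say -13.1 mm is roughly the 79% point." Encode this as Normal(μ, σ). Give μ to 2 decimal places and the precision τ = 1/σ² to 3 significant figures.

μ = -50.46, τ = 0.000466

The p-quantile of Normal(μ,σ) is μ + z_p·σ, with z_{0.25} = -0.6745 and z_{0.79} = 0.8064.
Eliminate σ: μ = (z₂·x₁ − z₁·x₂)/(z₂ − z₁) = (0.8064·-81.7 − (-0.6745)·-13.1)/1.481 = -50.46.
Then σ = (x₂ − x₁)/(z₂ − z₁) = (-13.1 − -81.7)/1.481 = 46.32.
Precision τ = 1/σ² = 1/46.32² = 0.000466.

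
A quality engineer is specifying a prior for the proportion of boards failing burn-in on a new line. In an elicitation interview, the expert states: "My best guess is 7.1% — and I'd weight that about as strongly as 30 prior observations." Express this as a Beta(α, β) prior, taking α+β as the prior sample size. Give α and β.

α = 2.13, β = 27.87

Under the effective-sample-size interpretation, Beta(α, β) has prior mean α/(α+β) and prior sample size α+β.
So α+β = 30 and α/(α+β) = 0.071, giving α = 0.071·30 = 2.13 and β = 30 − 2.13 = 27.87.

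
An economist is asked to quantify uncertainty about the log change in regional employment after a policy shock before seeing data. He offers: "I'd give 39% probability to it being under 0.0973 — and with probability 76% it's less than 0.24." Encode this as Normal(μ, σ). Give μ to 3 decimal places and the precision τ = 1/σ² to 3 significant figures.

μ = 0.138, τ = 47.7

The p-quantile of Normal(μ,σ) is μ + z_p·σ, with z_{0.39} = -0.2793 and z_{0.76} = 0.7063.
Eliminate σ: μ = (z₂·x₁ − z₁·x₂)/(z₂ − z₁) = (0.7063·0.0973 − (-0.2793)·0.24)/0.9856 = 0.138.
Then σ = (x₂ − x₁)/(z₂ − z₁) = (0.24 − 0.0973)/0.9856 = 0.145.
Precision τ = 1/σ² = 1/0.1448² = 47.7.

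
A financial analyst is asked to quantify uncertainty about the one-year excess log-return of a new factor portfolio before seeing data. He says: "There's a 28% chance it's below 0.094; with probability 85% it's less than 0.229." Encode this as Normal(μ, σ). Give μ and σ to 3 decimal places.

The p-quantile of Normal(μ,σ) is μ + z_p·σ, with z_{0.28} = -0.5828 and z_{0.85} = 1.036.
Eliminate σ: μ = (z₂·x₁ − z₁·x₂)/(z₂ − z₁) = (1.036·0.094 − (-0.5828)·0.229)/1.619 = 0.143.
Then σ = (x₂ − x₁)/(z₂ − z₁) = (0.229 − 0.094)/1.619 = 0.083.

μ = 0.143, σ = 0.083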